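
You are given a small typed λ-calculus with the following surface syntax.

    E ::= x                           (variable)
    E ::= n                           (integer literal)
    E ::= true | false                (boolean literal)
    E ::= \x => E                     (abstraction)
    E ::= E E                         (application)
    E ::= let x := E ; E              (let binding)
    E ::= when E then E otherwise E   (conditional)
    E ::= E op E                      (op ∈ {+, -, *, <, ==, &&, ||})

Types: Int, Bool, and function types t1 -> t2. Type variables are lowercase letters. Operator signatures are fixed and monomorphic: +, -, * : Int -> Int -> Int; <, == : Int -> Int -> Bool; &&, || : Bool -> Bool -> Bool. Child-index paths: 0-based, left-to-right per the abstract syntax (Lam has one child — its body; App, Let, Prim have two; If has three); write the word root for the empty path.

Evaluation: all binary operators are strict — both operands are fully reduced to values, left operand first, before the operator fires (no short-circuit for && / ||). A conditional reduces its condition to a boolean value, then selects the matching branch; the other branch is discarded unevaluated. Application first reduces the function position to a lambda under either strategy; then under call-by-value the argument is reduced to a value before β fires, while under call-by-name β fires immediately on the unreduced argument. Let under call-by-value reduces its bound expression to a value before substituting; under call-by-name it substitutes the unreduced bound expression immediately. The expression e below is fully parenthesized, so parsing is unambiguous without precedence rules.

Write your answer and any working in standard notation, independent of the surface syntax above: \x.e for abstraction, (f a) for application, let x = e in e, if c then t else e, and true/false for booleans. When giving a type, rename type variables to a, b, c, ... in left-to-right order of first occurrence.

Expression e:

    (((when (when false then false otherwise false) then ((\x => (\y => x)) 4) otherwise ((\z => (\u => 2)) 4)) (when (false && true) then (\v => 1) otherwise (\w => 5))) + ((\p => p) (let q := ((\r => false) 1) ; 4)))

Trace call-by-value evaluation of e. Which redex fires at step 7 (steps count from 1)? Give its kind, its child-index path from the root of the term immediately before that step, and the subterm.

Working:
step 0: (((if (if false then false else false) then ((\x.(\y.x)) 4) else ((\z.(\u.2)) 4)) (if (false && true) then (\v.1) else (\w.5))) + ((\p.p) (let q = ((\r.false) 1) in 4)))
step 1: [if@0.0.0] (((if false then ((\x.(\y.x)) 4) else ((\z.(\u.2)) 4)) (if (false && true) then (\v.1) else (\w.5))) + ((\p.p) (let q = ((\r.false) 1) in 4)))
step 2: [if@0.0] ((((\z.(\u.2)) 4) (if (false && true) then (\v.1) else (\w.5))) + ((\p.p) (let q = ((\r.false) 1) in 4)))
step 3: [beta@0.0] (((\u.2) (if (false && true) then (\v.1) else (\w.5))) + ((\p.p) (let q = ((\r.false) 1) in 4)))
step 4: [delta@0.1.0] (((\u.2) (if false then (\v.1) else (\w.5))) + ((\p.p) (let q = ((\r.false) 1) in 4)))
step 5: [if@0.1] (((\u.2) (\w.5)) + ((\p.p) (let q = ((\r.false) 1) in 4)))
step 6: [beta@0] (2 + ((\p.p) (let q = ((\r.false) 1) in 4)))
step 7: [beta@1.1.0] (2 + ((\p.p) (let q = false in 4)))

Answer: beta at 1.1.0 : ((\r.false) 1)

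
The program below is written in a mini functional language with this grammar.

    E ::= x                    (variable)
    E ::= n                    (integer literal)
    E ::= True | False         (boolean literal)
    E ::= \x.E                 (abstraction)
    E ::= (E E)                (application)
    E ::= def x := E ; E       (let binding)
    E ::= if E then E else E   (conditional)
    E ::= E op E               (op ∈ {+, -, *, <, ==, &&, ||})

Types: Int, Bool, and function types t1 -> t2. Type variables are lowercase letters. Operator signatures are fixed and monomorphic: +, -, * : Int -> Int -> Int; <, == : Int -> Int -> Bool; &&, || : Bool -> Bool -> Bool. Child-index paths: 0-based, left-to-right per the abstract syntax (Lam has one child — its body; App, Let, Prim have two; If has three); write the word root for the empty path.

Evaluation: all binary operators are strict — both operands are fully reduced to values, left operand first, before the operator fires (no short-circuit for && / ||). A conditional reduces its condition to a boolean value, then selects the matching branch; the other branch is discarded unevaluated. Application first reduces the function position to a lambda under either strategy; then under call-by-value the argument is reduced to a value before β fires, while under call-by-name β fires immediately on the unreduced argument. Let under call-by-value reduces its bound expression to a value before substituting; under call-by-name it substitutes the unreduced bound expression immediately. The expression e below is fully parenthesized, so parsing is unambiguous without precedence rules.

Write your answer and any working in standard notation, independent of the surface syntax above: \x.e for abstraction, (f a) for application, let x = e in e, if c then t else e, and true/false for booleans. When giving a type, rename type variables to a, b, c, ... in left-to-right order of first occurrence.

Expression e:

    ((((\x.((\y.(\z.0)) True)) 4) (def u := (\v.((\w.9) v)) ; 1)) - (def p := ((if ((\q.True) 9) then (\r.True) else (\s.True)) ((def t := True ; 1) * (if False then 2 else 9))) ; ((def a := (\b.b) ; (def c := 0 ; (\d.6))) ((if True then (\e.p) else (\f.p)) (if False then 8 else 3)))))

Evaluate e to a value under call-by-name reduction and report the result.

Answer: -6

Trace:
step 0: ((((\x.((\y.(\z.0)) true)) 4) (let u = (\v.((\w.9) v)) in 1)) - (let p = ((if ((\q.true) 9) then (\r.true) else (\s.true)) ((let t = true in 1) * (if false then 2 else 9))) in ((let a = (\b.b) in (let c = 0 in (\d.6))) ((if true then (\e.p) else (\f.p)) (if false then 8 else 3)))))
step 1: [beta@0.0] ((((\y.(\z.0)) true) (let u = (\v.((\w.9) v)) in 1)) - (let p = ((if ((\q.true) 9) then (\r.true) else (\s.true)) ((let t = true in 1) * (if false then 2 else 9))) in ((let a = (\b.b) in (let c = 0 in (\d.6))) ((if true then (\e.p) else (\f.p)) (if false then 8 else 3)))))
step 2: [beta@0.0] (((\z.0) (let u = (\v.((\w.9) v)) in 1)) - (let p = ((if ((\q.true) 9) then (\r.true) else (\s.true)) ((let t = true in 1) * (if false then 2 else 9))) in ((let a = (\b.b) in (let c = 0 in (\d.6))) ((if true then (\e.p) else (\f.p)) (if false then 8 else 3)))))
step 3: [beta@0] (0 - (let p = ((if ((\q.true) 9) then (\r.true) else (\s.true)) ((let t = true in 1) * (if false then 2 else 9))) in ((let a = (\b.b) in (let c = 0 in (\d.6))) ((if true then (\e.p) else (\f.p)) (if false then 8 else 3)))))
step 4: [let@1] (0 - ((let a = (\b.b) in (let c = 0 in (\d.6))) ((if true then (\e.((if ((\q.true) 9) then (\r.true) else (\s.true)) ((let t = true in 1) * (if false then 2 else 9)))) else (\f.((if ((\q.true) 9) then (\r.true) else (\s.true)) ((let t = true in 1) * (if false then 2 else 9))))) (if false then 8 else 3))))
step 5: [let@1.0] (0 - ((let c = 0 in (\d.6)) ((if true then (\e.((if ((\q.true) 9) then (\r.true) else (\s.true)) ((let t = true in 1) * (if false then 2 else 9)))) else (\f.((if ((\q.true) 9) then (\r.true) else (\s.true)) ((let t = true in 1) * (if false then 2 else 9))))) (if false then 8 else 3))))
step 6: [let@1.0] (0 - ((\d.6) ((if true then (\e.((if ((\q.true) 9) then (\r.true) else (\s.true)) ((let t = true in 1) * (if false then 2 else 9)))) else (\f.((if ((\q.true) 9) then (\r.true) else (\s.true)) ((let t = true in 1) * (if false then 2 else 9))))) (if false then 8 else 3))))
step 7: [beta@1] (0 - 6)
step 8: [delta@root] -6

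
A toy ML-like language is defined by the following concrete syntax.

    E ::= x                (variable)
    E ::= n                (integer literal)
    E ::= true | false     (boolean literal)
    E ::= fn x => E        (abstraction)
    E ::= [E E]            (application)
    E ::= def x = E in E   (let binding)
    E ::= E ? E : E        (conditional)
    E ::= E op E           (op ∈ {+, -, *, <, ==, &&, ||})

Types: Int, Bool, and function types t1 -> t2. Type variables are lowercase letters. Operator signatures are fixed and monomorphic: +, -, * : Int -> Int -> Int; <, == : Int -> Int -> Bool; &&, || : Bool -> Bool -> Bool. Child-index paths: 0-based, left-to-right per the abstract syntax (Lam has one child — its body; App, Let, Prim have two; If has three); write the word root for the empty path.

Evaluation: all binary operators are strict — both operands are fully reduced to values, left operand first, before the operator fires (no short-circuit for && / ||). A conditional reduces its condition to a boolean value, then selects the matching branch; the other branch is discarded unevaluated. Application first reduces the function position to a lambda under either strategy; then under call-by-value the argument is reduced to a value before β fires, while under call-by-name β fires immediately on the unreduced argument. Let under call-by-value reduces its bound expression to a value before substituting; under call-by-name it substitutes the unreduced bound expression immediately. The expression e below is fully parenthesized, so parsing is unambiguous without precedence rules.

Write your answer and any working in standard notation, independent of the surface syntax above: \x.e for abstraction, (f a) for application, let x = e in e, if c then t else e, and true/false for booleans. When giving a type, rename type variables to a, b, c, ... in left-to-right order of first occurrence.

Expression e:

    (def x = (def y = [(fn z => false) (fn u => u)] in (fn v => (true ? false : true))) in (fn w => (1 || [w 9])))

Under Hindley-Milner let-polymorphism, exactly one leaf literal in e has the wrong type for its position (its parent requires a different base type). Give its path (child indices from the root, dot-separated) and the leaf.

Derivation:
\z._ : a -> Bool
u : b
\u._ : b -> b
  unify a -> Bool ~ (b -> b) -> c
  unify a ~ b -> b
  unify Bool ~ c
_ _ : Bool
let y : Bool
  unify Bool ~ Bool
  unify Bool ~ Bool
\v._ : d -> Bool
let x : forall. d -> Bool
  unify Int ~ Bool
  FAIL: mismatch Int ~ Bool

Answer: 1.0.0 : 1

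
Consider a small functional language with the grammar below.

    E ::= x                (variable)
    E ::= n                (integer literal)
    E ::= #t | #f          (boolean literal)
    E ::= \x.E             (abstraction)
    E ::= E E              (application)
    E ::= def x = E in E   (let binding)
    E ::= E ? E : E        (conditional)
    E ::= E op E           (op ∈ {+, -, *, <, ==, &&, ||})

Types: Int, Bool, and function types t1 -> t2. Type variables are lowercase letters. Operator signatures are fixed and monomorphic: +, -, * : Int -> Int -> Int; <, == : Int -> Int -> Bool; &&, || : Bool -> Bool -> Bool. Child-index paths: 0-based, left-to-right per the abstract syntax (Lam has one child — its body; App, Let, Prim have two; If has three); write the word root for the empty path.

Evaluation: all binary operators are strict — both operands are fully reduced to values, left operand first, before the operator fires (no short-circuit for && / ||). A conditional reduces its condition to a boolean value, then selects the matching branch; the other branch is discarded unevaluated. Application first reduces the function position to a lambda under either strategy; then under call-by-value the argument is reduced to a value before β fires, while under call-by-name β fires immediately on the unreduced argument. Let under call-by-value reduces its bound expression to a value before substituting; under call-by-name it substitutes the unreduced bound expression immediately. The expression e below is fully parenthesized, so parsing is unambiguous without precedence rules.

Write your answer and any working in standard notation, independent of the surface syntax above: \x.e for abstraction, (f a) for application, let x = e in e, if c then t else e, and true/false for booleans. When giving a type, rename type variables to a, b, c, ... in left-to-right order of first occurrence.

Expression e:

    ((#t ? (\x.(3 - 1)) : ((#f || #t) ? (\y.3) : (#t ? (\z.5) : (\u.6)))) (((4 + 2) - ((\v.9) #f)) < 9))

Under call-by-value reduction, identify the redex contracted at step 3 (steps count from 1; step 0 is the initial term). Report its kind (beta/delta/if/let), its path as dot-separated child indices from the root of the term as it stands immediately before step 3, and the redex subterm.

Derivation:
step 0: ((if true then (\x.(3 - 1)) else (if (false || true) then (\y.3) else (if true then (\z.5) else (\u.6)))) (((4 + 2) - ((\v.9) false)) < 9))
step 1: [if@0] ((\x.(3 - 1)) (((4 + 2) - ((\v.9) false)) < 9))
step 2: [delta@1.0.0] ((\x.(3 - 1)) ((6 - ((\v.9) false)) < 9))
step 3: [beta@1.0.1] ((\x.(3 - 1)) ((6 - 9) < 9))

Answer: beta at 1.0.1 : ((\v.9) false)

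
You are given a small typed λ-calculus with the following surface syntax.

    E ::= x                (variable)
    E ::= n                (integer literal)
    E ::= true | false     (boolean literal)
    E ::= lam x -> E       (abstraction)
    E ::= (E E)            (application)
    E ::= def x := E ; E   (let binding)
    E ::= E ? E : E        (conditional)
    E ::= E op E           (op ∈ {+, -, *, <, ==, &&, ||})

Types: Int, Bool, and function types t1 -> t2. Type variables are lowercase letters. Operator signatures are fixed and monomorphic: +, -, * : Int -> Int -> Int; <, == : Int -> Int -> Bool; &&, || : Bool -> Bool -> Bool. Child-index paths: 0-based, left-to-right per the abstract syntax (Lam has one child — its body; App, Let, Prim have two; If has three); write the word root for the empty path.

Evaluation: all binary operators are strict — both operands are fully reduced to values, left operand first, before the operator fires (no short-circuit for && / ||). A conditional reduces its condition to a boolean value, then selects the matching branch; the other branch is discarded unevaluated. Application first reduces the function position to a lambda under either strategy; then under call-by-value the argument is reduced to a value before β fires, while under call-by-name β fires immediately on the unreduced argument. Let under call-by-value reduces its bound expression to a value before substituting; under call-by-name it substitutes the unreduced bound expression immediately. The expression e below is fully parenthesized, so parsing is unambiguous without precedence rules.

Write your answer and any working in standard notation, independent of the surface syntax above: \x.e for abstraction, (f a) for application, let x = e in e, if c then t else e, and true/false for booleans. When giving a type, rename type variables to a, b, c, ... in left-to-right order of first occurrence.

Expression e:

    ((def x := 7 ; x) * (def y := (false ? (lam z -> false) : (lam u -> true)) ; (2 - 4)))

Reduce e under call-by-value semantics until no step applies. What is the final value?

Answer: -14

Derivation:
step 0: ((let x = 7 in x) * (let y = (if false then (\z.false) else (\u.true)) in (2 - 4)))
step 1: [let@0] (7 * (let y = (if false then (\z.false) else (\u.true)) in (2 - 4)))
step 2: [if@1.0] (7 * (let y = (\u.true) in (2 - 4)))
step 3: [let@1] (7 * (2 - 4))
step 4: [delta@1] (7 * -2)
step 5: [delta@root] -14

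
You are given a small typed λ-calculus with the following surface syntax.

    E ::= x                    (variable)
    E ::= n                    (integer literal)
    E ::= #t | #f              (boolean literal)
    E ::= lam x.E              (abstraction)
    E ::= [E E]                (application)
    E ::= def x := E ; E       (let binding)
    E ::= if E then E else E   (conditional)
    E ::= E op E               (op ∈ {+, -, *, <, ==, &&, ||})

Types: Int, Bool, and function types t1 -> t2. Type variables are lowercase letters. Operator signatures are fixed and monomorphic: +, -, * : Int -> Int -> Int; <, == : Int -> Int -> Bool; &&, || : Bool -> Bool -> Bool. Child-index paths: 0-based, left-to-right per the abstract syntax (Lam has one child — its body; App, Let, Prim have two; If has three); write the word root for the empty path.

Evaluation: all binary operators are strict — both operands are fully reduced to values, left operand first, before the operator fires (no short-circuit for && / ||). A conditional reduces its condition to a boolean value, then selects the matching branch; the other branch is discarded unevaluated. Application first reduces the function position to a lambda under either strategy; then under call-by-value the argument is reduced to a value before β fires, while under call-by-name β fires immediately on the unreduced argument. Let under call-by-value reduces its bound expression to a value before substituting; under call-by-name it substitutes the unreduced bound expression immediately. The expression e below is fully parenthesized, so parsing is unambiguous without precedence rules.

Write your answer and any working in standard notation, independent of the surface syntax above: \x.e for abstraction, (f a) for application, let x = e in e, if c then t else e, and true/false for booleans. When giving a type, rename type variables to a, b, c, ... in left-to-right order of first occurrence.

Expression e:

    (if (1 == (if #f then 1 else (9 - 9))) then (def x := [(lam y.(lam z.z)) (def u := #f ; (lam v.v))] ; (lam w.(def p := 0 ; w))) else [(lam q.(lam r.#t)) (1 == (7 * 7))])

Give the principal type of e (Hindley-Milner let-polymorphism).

Answer: Bool -> Bool

Trace:
  unify Int ~ Int
  unify Bool ~ Bool
  unify Int ~ Int
  unify Int ~ Int
  unify Int ~ Int
  unify Int ~ Int
  unify Bool ~ Bool
z : b
\z._ : b -> b
\y._ : a -> b -> b
let u : Bool
v : c
\v._ : c -> c
  unify a -> b -> b ~ (c -> c) -> d
  unify a ~ c -> c
  unify b -> b ~ d
_ _ : b -> b
let x : forall. b -> b
let p : Int
w : e
\w._ : e -> e
\r._ : g -> Bool
\q._ : f -> g -> Bool
  unify Int ~ Int
  unify Int ~ Int
  unify Int ~ Int
  unify Int ~ Int
  unify f -> g -> Bool ~ Bool -> h
  unify f ~ Bool
  unify g -> Bool ~ h
_ _ : g -> Bool
  unify e -> e ~ g -> Bool
  unify e ~ g
  unify g ~ Bool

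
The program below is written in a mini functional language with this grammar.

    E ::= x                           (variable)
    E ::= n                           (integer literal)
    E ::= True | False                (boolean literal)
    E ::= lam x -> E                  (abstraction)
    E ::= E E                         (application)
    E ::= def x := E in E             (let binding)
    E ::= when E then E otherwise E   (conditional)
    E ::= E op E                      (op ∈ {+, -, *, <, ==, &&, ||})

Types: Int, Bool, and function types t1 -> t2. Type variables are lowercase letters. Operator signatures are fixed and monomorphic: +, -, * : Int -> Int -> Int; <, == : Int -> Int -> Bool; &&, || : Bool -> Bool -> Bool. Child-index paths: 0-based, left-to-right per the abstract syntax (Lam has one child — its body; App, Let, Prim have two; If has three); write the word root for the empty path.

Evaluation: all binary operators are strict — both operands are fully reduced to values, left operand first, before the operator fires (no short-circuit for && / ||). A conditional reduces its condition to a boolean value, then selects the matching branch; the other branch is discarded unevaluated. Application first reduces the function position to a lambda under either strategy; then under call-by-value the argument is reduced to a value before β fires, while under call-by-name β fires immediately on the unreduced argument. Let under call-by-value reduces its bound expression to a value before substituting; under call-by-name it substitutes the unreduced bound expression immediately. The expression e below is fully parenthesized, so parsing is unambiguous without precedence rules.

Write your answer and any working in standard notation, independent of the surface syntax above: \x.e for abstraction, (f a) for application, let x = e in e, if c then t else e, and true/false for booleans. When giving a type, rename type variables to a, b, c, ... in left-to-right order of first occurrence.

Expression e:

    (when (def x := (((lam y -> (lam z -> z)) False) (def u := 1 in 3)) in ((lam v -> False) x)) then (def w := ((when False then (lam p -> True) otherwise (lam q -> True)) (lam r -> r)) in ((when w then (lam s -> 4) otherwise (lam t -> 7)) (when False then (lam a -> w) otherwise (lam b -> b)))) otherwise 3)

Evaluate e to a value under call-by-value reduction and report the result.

Answer: 3

Derivation:
step 0: (if (let x = (((\y.(\z.z)) false) (let u = 1 in 3)) in ((\v.false) x)) then (let w = ((if false then (\p.true) else (\q.true)) (\r.r)) in ((if w then (\s.4) else (\t.7)) (if false then (\a.w) else (\b.b)))) else 3)
step 1: [beta@0.0.0] (if (let x = ((\z.z) (let u = 1 in 3)) in ((\v.false) x)) then (let w = ((if false then (\p.true) else (\q.true)) (\r.r)) in ((if w then (\s.4) else (\t.7)) (if false then (\a.w) else (\b.b)))) else 3)
step 2: [let@0.0.1] (if (let x = ((\z.z) 3) in ((\v.false) x)) then (let w = ((if false then (\p.true) else (\q.true)) (\r.r)) in ((if w then (\s.4) else (\t.7)) (if false then (\a.w) else (\b.b)))) else 3)
step 3: [beta@0.0] (if (let x = 3 in ((\v.false) x)) then (let w = ((if false then (\p.true) else (\q.true)) (\r.r)) in ((if w then (\s.4) else (\t.7)) (if false then (\a.w) else (\b.b)))) else 3)
step 4: [let@0] (if ((\v.false) 3) then (let w = ((if false then (\p.true) else (\q.true)) (\r.r)) in ((if w then (\s.4) else (\t.7)) (if false then (\a.w) else (\b.b)))) else 3)
step 5: [beta@0] (if false then (let w = ((if false then (\p.true) else (\q.true)) (\r.r)) in ((if w then (\s.4) else (\t.7)) (if false then (\a.w) else (\b.b)))) else 3)
step 6: [if@root] 3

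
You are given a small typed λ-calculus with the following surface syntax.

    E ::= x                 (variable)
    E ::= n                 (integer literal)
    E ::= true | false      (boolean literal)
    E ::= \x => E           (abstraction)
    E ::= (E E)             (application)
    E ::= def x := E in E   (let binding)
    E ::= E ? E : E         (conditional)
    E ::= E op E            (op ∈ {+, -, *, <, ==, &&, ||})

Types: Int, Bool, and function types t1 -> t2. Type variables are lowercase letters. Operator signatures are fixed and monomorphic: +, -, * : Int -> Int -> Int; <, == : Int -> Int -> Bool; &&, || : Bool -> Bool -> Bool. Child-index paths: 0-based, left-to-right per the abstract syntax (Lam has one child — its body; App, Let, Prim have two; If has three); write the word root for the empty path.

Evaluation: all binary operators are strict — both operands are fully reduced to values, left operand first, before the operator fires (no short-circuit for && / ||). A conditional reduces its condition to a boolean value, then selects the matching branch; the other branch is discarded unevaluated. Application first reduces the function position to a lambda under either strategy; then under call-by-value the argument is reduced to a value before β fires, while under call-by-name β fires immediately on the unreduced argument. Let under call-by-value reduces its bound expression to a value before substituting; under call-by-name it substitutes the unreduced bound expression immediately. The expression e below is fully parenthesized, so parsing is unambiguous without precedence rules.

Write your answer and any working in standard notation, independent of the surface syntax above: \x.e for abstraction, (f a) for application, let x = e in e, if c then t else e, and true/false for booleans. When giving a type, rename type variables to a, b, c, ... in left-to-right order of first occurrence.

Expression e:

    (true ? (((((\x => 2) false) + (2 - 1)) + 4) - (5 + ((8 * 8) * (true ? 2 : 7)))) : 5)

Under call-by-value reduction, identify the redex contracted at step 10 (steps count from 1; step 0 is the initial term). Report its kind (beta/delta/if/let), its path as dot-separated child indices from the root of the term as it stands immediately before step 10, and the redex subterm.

Derivation:
step 0: (if true then (((((\x.2) false) + (2 - 1)) + 4) - (5 + ((8 * 8) * (if true then 2 else 7)))) else 5)
step 1: [if@root] (((((\x.2) false) + (2 - 1)) + 4) - (5 + ((8 * 8) * (if true then 2 else 7))))
step 2: [beta@0.0.0] (((2 + (2 - 1)) + 4) - (5 + ((8 * 8) * (if true then 2 else 7))))
step 3: [delta@0.0.1] (((2 + 1) + 4) - (5 + ((8 * 8) * (if true then 2 else 7))))
step 4: [delta@0.0] ((3 + 4) - (5 + ((8 * 8) * (if true then 2 else 7))))
step 5: [delta@0] (7 - (5 + ((8 * 8) * (if true then 2 else 7))))
step 6: [delta@1.1.0] (7 - (5 + (64 * (if true then 2 else 7))))
step 7: [if@1.1.1] (7 - (5 + (64 * 2)))
step 8: [delta@1.1] (7 - (5 + 128))
step 9: [delta@1] (7 - 133)
step 10: [delta@root] -126

Answer: delta at root : (7 - 133)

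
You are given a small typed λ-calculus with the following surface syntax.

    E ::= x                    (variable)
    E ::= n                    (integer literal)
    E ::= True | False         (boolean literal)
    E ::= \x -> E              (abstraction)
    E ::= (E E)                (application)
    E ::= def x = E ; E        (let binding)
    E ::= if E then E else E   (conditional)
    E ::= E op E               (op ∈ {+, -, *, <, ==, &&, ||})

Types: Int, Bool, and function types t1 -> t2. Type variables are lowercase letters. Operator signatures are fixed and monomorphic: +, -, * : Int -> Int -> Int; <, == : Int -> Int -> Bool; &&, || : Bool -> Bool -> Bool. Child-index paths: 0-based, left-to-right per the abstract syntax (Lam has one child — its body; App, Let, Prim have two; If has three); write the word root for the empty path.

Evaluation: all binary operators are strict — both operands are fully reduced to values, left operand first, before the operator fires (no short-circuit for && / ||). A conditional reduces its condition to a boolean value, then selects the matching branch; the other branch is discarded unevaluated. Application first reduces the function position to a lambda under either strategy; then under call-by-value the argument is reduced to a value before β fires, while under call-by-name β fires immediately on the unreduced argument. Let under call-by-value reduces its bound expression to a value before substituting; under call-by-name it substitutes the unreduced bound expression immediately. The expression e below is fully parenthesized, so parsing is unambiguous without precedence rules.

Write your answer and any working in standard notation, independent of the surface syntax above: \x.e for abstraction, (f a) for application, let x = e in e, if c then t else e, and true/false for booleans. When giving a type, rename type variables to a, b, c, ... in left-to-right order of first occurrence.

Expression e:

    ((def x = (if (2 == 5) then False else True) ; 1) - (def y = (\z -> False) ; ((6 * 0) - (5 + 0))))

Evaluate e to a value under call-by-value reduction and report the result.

Answer: 6

Derivation:
step 0: ((let x = (if (2 == 5) then false else true) in 1) - (let y = (\z.false) in ((6 * 0) - (5 + 0))))
step 1: [delta@0.0.0] ((let x = (if false then false else true) in 1) - (let y = (\z.false) in ((6 * 0) - (5 + 0))))
step 2: [if@0.0] ((let x = true in 1) - (let y = (\z.false) in ((6 * 0) - (5 + 0))))
step 3: [let@0] (1 - (let y = (\z.false) in ((6 * 0) - (5 + 0))))
step 4: [let@1] (1 - ((6 * 0) - (5 + 0)))
step 5: [delta@1.0] (1 - (0 - (5 + 0)))
step 6: [delta@1.1] (1 - (0 - 5))
step 7: [delta@1] (1 - -5)
step 8: [delta@root] 6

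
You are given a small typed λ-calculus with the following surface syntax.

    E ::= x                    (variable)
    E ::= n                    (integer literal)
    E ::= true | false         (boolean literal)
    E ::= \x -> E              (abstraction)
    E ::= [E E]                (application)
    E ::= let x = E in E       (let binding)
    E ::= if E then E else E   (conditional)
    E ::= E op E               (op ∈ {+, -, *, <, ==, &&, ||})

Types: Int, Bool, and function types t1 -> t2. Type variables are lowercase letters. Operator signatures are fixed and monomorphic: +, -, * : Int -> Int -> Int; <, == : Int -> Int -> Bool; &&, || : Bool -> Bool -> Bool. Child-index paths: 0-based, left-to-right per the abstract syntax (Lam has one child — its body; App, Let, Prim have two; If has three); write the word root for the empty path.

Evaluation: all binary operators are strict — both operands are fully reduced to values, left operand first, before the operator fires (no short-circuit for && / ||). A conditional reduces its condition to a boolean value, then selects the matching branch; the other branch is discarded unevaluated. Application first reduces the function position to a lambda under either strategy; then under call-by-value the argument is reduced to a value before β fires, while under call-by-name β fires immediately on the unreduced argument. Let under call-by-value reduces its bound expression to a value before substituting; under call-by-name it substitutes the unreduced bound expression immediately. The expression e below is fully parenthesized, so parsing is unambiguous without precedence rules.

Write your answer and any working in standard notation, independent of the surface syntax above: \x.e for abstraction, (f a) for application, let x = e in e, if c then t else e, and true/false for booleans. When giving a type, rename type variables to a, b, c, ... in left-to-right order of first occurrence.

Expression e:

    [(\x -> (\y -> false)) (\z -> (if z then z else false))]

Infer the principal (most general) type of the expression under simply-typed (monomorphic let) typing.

Answer: a -> Bool

Trace:
\y._ : b -> Bool
\x._ : a -> b -> Bool
z : c
  unify c ~ Bool
z : Bool
  unify Bool ~ Bool
\z._ : Bool -> Bool
  unify a -> b -> Bool ~ (Bool -> Bool) -> d
  unify a ~ Bool -> Bool
  unify b -> Bool ~ d
_ _ : b -> Bool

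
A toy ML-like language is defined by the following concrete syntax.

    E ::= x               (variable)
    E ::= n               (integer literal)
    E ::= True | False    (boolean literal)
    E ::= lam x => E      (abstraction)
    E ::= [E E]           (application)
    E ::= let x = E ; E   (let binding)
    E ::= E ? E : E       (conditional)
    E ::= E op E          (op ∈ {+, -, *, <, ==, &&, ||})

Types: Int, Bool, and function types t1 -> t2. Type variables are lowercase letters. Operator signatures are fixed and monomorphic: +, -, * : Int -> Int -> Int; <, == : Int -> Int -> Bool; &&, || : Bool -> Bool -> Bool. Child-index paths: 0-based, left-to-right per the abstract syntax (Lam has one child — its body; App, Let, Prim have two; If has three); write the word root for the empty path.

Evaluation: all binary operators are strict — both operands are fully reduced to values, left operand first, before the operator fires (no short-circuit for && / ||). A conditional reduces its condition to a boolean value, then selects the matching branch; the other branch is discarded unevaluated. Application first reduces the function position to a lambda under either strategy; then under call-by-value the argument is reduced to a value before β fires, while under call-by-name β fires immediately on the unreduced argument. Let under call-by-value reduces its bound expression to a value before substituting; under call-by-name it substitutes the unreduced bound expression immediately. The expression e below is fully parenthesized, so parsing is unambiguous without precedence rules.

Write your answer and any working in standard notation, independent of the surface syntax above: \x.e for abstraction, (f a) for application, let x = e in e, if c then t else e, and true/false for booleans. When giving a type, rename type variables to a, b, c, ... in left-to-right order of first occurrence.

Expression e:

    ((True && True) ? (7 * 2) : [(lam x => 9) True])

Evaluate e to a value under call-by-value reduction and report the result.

Derivation:
step 0: (if (true && true) then (7 * 2) else ((\x.9) true))
step 1: [delta@0] (if true then (7 * 2) else ((\x.9) true))
step 2: [if@root] (7 * 2)
step 3: [delta@root] 14

Answer: 14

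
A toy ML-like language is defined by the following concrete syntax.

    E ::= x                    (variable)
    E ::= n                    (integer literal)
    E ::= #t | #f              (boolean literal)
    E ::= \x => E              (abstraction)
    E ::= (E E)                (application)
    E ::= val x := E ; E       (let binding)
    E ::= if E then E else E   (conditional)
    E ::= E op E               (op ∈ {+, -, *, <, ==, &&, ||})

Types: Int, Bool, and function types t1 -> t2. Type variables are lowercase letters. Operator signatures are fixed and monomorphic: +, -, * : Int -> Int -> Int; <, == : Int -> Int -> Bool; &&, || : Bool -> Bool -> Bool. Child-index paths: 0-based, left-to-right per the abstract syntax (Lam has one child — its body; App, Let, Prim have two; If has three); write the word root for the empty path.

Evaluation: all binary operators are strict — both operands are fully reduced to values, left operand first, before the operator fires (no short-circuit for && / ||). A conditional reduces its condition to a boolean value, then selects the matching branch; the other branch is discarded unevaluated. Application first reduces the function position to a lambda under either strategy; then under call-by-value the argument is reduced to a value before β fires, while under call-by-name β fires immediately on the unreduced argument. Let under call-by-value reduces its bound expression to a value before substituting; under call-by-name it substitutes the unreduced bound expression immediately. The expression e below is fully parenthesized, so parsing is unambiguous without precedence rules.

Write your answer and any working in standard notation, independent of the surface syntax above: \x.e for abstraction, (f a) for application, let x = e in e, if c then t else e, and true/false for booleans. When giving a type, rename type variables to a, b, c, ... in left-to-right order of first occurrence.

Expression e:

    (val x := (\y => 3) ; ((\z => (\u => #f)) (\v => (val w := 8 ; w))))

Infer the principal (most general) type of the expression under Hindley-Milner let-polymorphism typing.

Working:
\y._ : a -> Int
let x : forall. a -> Int
\u._ : c -> Bool
\z._ : b -> c -> Bool
let w : Int
w : Int
\v._ : d -> Int
  unify b -> c -> Bool ~ (d -> Int) -> e
  unify b ~ d -> Int
  unify c -> Bool ~ e
_ _ : c -> Bool

Answer: a -> Bool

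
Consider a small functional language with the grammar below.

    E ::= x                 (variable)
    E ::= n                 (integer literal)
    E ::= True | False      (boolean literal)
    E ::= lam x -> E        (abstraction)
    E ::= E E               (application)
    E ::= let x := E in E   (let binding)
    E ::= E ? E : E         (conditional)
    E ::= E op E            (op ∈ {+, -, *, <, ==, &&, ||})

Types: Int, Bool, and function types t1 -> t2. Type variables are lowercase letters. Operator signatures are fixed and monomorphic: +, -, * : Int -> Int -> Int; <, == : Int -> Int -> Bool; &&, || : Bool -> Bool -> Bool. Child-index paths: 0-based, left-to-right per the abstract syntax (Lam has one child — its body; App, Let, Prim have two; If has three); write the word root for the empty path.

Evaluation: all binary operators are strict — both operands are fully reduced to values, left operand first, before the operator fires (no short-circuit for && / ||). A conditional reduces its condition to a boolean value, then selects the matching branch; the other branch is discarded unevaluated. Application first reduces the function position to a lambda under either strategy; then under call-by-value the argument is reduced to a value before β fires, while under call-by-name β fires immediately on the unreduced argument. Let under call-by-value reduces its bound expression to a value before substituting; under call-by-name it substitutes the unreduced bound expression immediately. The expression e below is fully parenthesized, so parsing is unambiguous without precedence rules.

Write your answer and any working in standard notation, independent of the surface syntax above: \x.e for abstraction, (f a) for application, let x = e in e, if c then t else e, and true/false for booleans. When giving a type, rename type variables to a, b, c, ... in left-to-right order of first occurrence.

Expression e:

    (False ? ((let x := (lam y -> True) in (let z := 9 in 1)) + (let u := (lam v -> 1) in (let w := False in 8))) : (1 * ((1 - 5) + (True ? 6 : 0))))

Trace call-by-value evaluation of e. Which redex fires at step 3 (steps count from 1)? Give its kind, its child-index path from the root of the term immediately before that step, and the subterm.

Derivation:
step 0: (if false then ((let x = (\y.true) in (let z = 9 in 1)) + (let u = (\v.1) in (let w = false in 8))) else (1 * ((1 - 5) + (if true then 6 else 0))))
step 1: [if@root] (1 * ((1 - 5) + (if true then 6 else 0)))
step 2: [delta@1.0] (1 * (-4 + (if true then 6 else 0)))
step 3: [if@1.1] (1 * (-4 + 6))

Answer: if at 1.1 : (if true then 6 else 0)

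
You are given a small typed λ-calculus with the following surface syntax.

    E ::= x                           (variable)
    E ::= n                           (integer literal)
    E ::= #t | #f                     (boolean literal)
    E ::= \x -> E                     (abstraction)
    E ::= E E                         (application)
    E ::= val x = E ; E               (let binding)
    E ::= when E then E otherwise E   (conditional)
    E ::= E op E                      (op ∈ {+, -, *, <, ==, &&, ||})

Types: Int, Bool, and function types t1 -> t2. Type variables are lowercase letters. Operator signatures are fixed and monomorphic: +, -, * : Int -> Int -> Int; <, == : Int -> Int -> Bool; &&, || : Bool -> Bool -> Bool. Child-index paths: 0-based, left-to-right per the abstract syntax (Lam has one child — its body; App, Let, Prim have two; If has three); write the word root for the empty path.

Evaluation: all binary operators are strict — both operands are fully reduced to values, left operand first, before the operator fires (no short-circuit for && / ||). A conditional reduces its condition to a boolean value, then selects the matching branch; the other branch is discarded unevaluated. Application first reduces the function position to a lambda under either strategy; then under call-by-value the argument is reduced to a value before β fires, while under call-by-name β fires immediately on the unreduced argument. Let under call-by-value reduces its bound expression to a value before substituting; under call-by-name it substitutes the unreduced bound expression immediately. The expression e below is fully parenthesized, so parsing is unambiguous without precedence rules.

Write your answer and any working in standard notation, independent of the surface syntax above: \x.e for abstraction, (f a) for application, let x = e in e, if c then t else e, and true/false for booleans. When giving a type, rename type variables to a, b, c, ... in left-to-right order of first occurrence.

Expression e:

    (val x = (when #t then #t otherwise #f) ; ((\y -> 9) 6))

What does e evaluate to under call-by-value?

Working:
step 0: (let x = (if true then true else false) in ((\y.9) 6))
step 1: [if@0] (let x = true in ((\y.9) 6))
step 2: [let@root] ((\y.9) 6)
step 3: [beta@root] 9

Answer: 9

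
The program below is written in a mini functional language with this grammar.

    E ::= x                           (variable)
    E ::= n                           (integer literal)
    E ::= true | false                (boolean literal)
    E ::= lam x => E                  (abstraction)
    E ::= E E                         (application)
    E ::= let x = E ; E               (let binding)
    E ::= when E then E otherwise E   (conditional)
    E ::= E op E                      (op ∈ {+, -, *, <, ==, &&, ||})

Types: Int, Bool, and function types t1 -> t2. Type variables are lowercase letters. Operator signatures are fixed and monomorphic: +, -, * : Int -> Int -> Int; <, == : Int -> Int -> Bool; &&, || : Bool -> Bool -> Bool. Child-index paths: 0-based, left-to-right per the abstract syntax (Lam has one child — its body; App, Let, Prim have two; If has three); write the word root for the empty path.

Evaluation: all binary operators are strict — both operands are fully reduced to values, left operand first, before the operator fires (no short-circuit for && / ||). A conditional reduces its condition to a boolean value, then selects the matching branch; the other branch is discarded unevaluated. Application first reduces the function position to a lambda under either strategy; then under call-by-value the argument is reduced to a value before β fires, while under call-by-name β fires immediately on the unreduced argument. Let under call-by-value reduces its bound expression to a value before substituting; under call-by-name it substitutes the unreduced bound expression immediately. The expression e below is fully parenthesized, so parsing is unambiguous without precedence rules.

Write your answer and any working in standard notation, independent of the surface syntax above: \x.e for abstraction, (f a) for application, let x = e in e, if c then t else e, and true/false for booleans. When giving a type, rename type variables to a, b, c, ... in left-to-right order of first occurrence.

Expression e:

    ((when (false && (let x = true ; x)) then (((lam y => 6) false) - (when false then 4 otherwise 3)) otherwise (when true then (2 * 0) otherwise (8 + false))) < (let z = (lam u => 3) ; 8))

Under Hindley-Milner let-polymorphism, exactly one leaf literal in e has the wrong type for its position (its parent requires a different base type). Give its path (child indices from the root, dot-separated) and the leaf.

Trace:
  unify Bool ~ Bool
let x : Bool
x : Bool
  unify Bool ~ Bool
  unify Bool ~ Bool
\y._ : a -> Int
  unify a -> Int ~ Bool -> b
  unify a ~ Bool
  unify Int ~ b
_ _ : Int
  unify Int ~ Int
  unify Bool ~ Bool
  unify Int ~ Int
  unify Int ~ Int
  unify Bool ~ Bool
  unify Int ~ Int
  unify Int ~ Int
  unify Int ~ Int
  unify Bool ~ Int
  FAIL: mismatch Bool ~ Int

Answer: 0.2.2.1 : false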